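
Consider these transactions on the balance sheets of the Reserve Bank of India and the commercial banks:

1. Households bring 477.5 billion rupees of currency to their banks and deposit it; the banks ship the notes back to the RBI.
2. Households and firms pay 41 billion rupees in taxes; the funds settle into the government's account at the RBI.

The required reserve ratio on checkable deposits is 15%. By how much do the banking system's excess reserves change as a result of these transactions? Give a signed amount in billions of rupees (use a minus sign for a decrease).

Currency deposit 477.5 billion rupees: reserves +477.5B, deposits +477.5B.
Government account inflow 41 billion rupees: reserves −41B, deposits −41B.
Totals: Δreserves = +436.5B, Δdeposits = +436.5B.
Δrequired reserves = 15% × +436.5B = +65.475B.
Δexcess reserves = Δreserves − Δrequired = +436.5B − (+65.475B) = +371.025 billion.

+371.025 billion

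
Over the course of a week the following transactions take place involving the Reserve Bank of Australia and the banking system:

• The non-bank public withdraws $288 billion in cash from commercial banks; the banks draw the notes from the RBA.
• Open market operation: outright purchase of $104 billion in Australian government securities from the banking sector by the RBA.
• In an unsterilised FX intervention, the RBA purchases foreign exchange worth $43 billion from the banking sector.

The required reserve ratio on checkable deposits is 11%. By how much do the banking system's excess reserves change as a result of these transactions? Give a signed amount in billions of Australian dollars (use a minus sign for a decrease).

-$109.32 billion

Currency withdrawal $288 billion: reserves −$288B, deposits −$288B.
OMO purchase (from banks) $104 billion: reserves +$104B, deposits 0.
FX purchase $43 billion: reserves +$43B, deposits 0.
Totals: Δreserves = −$141B, Δdeposits = −$288B.
Δrequired reserves = 11% × −$288B = −$31.68B.
Δexcess reserves = Δreserves − Δrequired = −$141B − (−$31.68B) = -$109.32 billion.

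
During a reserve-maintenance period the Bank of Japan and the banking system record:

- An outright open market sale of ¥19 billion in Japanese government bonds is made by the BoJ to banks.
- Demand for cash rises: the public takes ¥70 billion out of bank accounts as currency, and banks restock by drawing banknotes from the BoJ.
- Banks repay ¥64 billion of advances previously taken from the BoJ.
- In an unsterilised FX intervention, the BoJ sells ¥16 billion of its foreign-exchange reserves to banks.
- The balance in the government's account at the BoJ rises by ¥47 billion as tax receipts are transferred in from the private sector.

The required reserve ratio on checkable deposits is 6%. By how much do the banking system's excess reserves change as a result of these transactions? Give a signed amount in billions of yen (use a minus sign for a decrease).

-¥208.98 billion

OMO sale (to banks) ¥19 billion: reserves −¥19B, deposits 0.
Currency withdrawal ¥70 billion: reserves −¥70B, deposits −¥70B.
Discount-window repayment ¥64 billion: reserves −¥64B, deposits 0.
FX sale ¥16 billion: reserves −¥16B, deposits 0.
Government account inflow ¥47 billion: reserves −¥47B, deposits −¥47B.
Totals: Δreserves = −¥216B, Δdeposits = −¥117B.
Δrequired reserves = 6% × −¥117B = −¥7.02B.
Δexcess reserves = Δreserves − Δrequired = −¥216B − (−¥7.02B) = -¥208.98 billion.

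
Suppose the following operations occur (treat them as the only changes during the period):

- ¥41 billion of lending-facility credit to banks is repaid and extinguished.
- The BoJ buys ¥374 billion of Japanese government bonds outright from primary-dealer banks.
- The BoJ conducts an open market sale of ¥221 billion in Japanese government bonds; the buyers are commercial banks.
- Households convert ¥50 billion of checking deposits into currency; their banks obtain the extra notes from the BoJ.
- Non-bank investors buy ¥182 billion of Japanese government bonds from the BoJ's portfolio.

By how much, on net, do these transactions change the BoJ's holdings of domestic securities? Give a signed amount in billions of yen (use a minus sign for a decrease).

-¥29 billion

Discount-window repayment ¥41 billion: the BoJ's securities portfolio is untouched → 0.
OMO purchase (from banks) ¥374 billion: securities added to the BoJ's portfolio → +¥374B.
OMO sale (to banks) ¥221 billion: securities removed from the BoJ's portfolio → −¥221B.
Currency withdrawal ¥50 billion: the BoJ's securities portfolio is untouched → 0.
Asset sale (to non-banks) ¥182 billion: securities removed from the BoJ's portfolio → −¥182B.
Net: 0 + 374 − 221 + 0 − 182 = -¥29 billion.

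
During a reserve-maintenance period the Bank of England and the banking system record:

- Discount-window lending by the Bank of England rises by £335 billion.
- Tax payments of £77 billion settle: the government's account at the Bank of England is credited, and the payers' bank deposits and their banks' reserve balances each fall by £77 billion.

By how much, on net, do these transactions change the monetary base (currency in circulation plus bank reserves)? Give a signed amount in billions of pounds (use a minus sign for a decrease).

Bank of England balance sheet:
  Assets:      Loans to banks +£335B
  Liabilities: Bank reserves +£258B, Government deposits +£77B
Monetary base = currency + reserves: 0 + (+£258B) = +£258 billion.

+£258 billion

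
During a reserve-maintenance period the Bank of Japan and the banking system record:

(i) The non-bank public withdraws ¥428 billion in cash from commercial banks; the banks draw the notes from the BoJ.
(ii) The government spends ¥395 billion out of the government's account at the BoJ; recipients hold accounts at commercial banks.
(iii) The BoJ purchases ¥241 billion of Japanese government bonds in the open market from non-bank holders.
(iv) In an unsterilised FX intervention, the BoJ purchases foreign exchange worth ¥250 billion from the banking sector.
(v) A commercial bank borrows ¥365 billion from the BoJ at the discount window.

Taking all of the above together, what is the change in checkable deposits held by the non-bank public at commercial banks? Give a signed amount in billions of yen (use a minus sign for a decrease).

BoJ balance sheet:
  Assets:      Securities +¥241B, Loans to banks +¥365B, Foreign assets +¥250B
  Liabilities: Bank reserves +¥823B, Currency in circulation +¥428B, Government deposits −¥395B
Commercial banking system:
  Assets:      Reserves at CB +¥823B, Foreign assets −¥250B
  Liabilities: Checkable deposits +¥208B, Borrowings from CB +¥365B
So the change in checkable deposits held by the non-bank public at commercial banks is +¥208 billion.

+¥208 billion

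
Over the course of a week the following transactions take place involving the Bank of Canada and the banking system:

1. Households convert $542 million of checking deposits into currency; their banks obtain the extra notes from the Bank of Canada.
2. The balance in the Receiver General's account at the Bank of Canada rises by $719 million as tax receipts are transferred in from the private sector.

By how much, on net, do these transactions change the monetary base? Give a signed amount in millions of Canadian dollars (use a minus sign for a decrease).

-$719 million

Bank of Canada balance sheet:
  Assets:      no change
  Liabilities: Bank reserves −$1261M, Currency in circulation +$542M, Government deposits +$719M
Monetary base = currency + reserves: +$542M + (−$1261M) = -$719 million.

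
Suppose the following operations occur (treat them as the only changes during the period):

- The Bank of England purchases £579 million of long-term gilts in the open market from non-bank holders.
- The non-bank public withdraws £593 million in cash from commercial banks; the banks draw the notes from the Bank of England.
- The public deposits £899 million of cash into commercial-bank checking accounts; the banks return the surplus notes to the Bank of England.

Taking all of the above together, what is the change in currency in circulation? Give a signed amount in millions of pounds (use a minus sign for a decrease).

Asset purchase (from non-banks) £579 million: no currency enters or leaves circulation → 0.
Currency withdrawal £593 million: notes leave the central bank → +£593M.
Currency deposit £899 million: notes return to the central bank → −£899M.
Net: 0 + 593 − 899 = -£306 million.

-£306 million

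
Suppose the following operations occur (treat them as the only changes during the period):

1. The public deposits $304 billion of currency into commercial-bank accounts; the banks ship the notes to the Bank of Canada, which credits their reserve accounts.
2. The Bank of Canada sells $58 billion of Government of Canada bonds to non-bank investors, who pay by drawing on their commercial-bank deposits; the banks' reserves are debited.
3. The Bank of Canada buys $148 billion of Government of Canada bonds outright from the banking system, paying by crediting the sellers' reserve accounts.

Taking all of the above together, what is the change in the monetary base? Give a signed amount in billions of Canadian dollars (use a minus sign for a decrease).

+$90 billion

Bank of Canada balance sheet:
  Assets:      Securities +$90B
  Liabilities: Bank reserves +$394B, Currency in circulation −$304B
Commercial banking system:
  Assets:      Reserves at CB +$394B, Securities −$148B
  Liabilities: Checkable deposits +$246B
Monetary base = currency + reserves: −$304B + (+$394B) = +$90 billion.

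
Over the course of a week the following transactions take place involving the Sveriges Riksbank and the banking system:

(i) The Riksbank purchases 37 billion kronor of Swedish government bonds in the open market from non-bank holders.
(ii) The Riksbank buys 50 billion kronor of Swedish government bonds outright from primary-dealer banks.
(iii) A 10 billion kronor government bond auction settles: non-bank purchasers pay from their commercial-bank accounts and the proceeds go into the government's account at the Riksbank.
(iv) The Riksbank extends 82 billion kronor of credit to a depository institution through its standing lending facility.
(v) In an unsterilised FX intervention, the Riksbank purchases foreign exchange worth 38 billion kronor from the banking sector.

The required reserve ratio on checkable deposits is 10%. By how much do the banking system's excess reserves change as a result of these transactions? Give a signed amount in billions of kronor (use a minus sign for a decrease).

+194.3 billion

Asset purchase (from non-banks) 37 billion kronor: reserves +37B, deposits +37B.
OMO purchase (from banks) 50 billion kronor: reserves +50B, deposits 0.
Government account inflow 10 billion kronor: reserves −10B, deposits −10B.
Discount-window loan 82 billion kronor: reserves +82B, deposits 0.
FX purchase 38 billion kronor: reserves +38B, deposits 0.
Totals: Δreserves = +197B, Δdeposits = +27B.
Δrequired reserves = 10% × +27B = +2.7B.
Δexcess reserves = Δreserves − Δrequired = +197B − (+2.7B) = +194.3 billion.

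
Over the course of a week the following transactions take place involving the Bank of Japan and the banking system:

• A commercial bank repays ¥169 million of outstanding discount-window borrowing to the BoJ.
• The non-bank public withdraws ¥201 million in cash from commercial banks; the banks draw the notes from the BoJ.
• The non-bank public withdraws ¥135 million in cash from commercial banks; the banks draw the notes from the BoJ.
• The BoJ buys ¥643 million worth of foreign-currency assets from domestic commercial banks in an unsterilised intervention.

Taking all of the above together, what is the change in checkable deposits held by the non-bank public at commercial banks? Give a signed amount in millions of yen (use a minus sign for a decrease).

BoJ balance sheet:
  Assets:      Loans to banks −¥169M, Foreign assets +¥643M
  Liabilities: Bank reserves +¥138M, Currency in circulation +¥336M
Commercial banking system:
  Assets:      Reserves at CB +¥138M, Foreign assets −¥643M
  Liabilities: Checkable deposits −¥336M, Borrowings from CB −¥169M
So the change in checkable deposits held by the non-bank public at commercial banks is -¥336 million.

-¥336 million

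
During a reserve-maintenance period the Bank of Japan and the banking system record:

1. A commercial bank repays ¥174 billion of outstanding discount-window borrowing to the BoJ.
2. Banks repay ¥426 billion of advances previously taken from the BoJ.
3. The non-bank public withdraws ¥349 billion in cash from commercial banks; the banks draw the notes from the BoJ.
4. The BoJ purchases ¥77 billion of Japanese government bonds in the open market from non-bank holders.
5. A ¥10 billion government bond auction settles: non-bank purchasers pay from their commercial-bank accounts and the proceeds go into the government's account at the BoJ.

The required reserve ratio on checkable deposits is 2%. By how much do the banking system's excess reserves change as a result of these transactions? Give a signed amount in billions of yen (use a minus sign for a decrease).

Discount-window repayment ¥174 billion: reserves −¥174B, deposits 0.
Discount-window repayment ¥426 billion: reserves −¥426B, deposits 0.
Currency withdrawal ¥349 billion: reserves −¥349B, deposits −¥349B.
Asset purchase (from non-banks) ¥77 billion: reserves +¥77B, deposits +¥77B.
Government account inflow ¥10 billion: reserves −¥10B, deposits −¥10B.
Totals: Δreserves = −¥882B, Δdeposits = −¥282B.
Δrequired reserves = 2% × −¥282B = −¥5.64B.
Δexcess reserves = Δreserves − Δrequired = −¥882B − (−¥5.64B) = -¥876.36 billion.

-¥876.36 billion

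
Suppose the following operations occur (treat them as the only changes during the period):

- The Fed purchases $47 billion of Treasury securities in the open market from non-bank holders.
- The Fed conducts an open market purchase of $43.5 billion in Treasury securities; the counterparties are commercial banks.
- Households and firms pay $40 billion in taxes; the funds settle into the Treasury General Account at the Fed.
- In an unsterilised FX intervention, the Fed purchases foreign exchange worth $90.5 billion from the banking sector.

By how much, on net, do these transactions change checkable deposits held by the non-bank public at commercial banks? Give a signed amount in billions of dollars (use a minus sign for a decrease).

+$7 billion

Fed balance sheet:
  Assets:      Securities +$90.5B, Foreign assets +$90.5B
  Liabilities: Bank reserves +$141B, Government deposits +$40B
Commercial banking system:
  Assets:      Reserves at CB +$141B, Securities −$43.5B, Foreign assets −$90.5B
  Liabilities: Checkable deposits +$7B
So the change in checkable deposits held by the non-bank public at commercial banks is +$7 billion.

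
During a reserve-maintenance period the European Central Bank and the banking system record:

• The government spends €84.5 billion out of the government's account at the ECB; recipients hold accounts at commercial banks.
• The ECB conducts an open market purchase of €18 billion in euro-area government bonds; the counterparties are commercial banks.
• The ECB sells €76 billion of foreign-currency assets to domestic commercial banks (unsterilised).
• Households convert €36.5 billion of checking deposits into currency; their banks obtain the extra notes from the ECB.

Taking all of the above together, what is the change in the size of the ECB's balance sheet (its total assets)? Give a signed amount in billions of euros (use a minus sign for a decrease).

-€58 billion

ECB balance sheet:
  Assets:      Securities +€18B, Foreign assets −€76B
  Liabilities: Bank reserves −€10B, Currency in circulation +€36.5B, Government deposits −€84.5B
Commercial banking system:
  Assets:      Reserves at CB −€10B, Securities −€18B, Foreign assets +€76B
  Liabilities: Checkable deposits +€48B
Change in total ECB assets = -€58 billion.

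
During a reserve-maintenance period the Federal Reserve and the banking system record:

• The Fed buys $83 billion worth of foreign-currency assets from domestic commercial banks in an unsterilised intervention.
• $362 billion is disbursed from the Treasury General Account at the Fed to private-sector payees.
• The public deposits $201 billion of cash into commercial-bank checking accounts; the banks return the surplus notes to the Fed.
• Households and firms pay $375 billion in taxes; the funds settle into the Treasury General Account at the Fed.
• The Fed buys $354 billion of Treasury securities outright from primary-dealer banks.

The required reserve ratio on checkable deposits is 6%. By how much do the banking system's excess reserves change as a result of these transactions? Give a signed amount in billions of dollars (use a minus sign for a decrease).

+$613.72 billion

FX purchase $83 billion: reserves +$83B, deposits 0.
Government spending $362 billion: reserves +$362B, deposits +$362B.
Currency deposit $201 billion: reserves +$201B, deposits +$201B.
Government account inflow $375 billion: reserves −$375B, deposits −$375B.
OMO purchase (from banks) $354 billion: reserves +$354B, deposits 0.
Totals: Δreserves = +$625B, Δdeposits = +$188B.
Δrequired reserves = 6% × +$188B = +$11.28B.
Δexcess reserves = Δreserves − Δrequired = +$625B − (+$11.28B) = +$613.72 billion.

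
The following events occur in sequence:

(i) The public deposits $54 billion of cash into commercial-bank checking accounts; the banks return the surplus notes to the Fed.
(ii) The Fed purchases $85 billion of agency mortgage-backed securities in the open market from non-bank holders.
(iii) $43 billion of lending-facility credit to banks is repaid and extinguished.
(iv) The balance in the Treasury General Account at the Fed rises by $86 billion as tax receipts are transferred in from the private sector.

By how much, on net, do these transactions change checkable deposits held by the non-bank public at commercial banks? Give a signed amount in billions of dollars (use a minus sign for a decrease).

+$53 billion

Fed balance sheet:
  Assets:      Securities +$85B, Loans to banks −$43B
  Liabilities: Bank reserves +$10B, Currency in circulation −$54B, Government deposits +$86B
Commercial banking system:
  Assets:      Reserves at CB +$10B
  Liabilities: Checkable deposits +$53B, Borrowings from CB −$43B
So the change in checkable deposits held by the non-bank public at commercial banks is +$53 billion.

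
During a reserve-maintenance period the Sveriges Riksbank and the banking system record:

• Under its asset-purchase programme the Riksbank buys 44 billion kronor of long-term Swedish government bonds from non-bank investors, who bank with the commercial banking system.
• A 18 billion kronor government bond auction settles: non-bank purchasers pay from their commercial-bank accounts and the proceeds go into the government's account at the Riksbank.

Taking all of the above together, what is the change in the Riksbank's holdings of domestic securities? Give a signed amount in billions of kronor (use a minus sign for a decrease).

Asset purchase (from non-banks) 44 billion kronor: securities added to the Riksbank's portfolio → +44B.
Government account inflow 18 billion kronor: the Riksbank's securities portfolio is untouched → 0.
Net: 44 + 0 = +44 billion.

+44 billion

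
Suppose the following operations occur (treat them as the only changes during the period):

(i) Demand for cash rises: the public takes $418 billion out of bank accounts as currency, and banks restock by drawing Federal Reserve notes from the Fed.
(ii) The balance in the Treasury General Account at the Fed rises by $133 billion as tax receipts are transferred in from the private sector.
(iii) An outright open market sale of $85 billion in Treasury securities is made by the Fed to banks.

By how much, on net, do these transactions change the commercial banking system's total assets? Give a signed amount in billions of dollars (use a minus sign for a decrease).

-$551 billion

Currency withdrawal $418 billion: bank balance sheets shrink → −$418B.
Government account inflow $133 billion: bank balance sheets shrink → −$133B.
OMO sale (to banks) $85 billion: just an asset swap on bank balance sheets → 0.
Net: −418 − 133 + 0 = -$551 billion.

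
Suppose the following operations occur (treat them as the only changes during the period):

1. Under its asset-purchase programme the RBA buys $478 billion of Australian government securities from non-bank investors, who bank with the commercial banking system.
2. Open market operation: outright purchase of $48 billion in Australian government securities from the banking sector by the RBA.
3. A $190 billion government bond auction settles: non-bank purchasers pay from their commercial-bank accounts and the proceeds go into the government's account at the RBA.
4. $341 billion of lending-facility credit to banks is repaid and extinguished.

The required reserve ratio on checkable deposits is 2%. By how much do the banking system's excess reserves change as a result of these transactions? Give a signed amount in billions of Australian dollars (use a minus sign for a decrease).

-$10.76 billion

Asset purchase (from non-banks) $478 billion: reserves +$478B, deposits +$478B.
OMO purchase (from banks) $48 billion: reserves +$48B, deposits 0.
Government account inflow $190 billion: reserves −$190B, deposits −$190B.
Discount-window repayment $341 billion: reserves −$341B, deposits 0.
Totals: Δreserves = −$5B, Δdeposits = +$288B.
Δrequired reserves = 2% × +$288B = +$5.76B.
Δexcess reserves = Δreserves − Δrequired = −$5B − (+$5.76B) = -$10.76 billion.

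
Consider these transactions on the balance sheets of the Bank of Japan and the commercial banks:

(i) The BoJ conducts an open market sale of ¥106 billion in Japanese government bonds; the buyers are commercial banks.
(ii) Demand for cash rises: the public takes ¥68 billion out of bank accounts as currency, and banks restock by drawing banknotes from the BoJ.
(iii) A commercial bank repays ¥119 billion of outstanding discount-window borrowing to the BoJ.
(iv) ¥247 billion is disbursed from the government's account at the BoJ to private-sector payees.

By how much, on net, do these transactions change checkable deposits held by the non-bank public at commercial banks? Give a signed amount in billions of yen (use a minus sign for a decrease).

+¥179 billion

BoJ balance sheet:
  Assets:      Securities −¥106B, Loans to banks −¥119B
  Liabilities: Bank reserves −¥46B, Currency in circulation +¥68B, Government deposits −¥247B
Commercial banking system:
  Assets:      Reserves at CB −¥46B, Securities +¥106B
  Liabilities: Checkable deposits +¥179B, Borrowings from CB −¥119B
So the change in checkable deposits held by the non-bank public at commercial banks is +¥179 billion.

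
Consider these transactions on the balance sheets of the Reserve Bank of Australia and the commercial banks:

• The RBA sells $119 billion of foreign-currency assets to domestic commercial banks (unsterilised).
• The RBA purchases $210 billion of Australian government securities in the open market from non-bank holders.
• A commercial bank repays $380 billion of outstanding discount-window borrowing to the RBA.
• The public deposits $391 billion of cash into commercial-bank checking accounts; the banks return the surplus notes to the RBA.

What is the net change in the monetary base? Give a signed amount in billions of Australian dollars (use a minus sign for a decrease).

-$289 billion

FX sale $119 billion: RBA balance sheet contracts → −$119B.
Asset purchase (from non-banks) $210 billion: RBA balance sheet expands → +$210B.
Discount-window repayment $380 billion: RBA balance sheet contracts → −$380B.
Currency deposit $391 billion: just a shift between currency and reserves — both are base money → 0.
Net: −119 + 210 − 380 + 0 = -$289 billion.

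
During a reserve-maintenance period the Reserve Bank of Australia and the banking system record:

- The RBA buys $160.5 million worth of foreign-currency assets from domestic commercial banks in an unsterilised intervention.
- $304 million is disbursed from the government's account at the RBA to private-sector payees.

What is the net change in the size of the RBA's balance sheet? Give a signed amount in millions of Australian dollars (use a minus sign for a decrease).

RBA balance sheet:
  Assets:      Foreign assets +$160.5M
  Liabilities: Bank reserves +$464.5M, Government deposits −$304M
Change in total RBA assets = +$160.5 million.

+$160.5 million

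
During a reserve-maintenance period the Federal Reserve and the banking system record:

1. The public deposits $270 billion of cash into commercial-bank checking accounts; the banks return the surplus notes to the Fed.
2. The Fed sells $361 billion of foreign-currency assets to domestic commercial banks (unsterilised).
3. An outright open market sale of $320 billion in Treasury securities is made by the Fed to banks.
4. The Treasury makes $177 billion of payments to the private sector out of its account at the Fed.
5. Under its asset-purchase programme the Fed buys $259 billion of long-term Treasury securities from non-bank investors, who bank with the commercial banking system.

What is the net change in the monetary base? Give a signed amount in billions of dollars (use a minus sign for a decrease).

Currency deposit $270 billion: just a shift between currency and reserves — both are base money → 0.
FX sale $361 billion: Fed balance sheet contracts → −$361B.
OMO sale (to banks) $320 billion: Fed balance sheet contracts → −$320B.
Government spending $177 billion: a non-base liability converts back to reserves → +$177B.
Asset purchase (from non-banks) $259 billion: Fed balance sheet expands → +$259B.
Net: 0 − 361 − 320 + 177 + 259 = -$245 billion.

-$245 billion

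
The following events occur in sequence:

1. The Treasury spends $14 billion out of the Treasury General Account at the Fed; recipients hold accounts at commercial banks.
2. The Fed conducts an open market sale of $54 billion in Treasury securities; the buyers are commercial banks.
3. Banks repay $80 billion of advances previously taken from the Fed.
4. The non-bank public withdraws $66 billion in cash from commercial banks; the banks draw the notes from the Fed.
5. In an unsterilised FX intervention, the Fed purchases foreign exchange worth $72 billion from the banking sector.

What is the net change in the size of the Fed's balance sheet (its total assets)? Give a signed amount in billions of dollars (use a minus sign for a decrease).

Government spending $14 billion: only the composition of liabilities changes → 0.
OMO sale (to banks) $54 billion: a Fed asset is shed → −$54B.
Discount-window repayment $80 billion: a Fed asset is shed → −$80B.
Currency withdrawal $66 billion: only the composition of liabilities changes → 0.
FX purchase $72 billion: a Fed asset is acquired → +$72B.
Net: 0 − 54 − 80 + 0 + 72 = -$62 billion.

-$62 billion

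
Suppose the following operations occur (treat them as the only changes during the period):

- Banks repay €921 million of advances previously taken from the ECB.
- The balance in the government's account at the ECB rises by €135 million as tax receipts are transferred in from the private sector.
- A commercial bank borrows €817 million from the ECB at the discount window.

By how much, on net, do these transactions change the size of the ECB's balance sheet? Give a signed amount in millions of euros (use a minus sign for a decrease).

-€104 million

ECB balance sheet:
  Assets:      Loans to banks −€104M
  Liabilities: Bank reserves −€239M, Government deposits +€135M
Commercial banking system:
  Assets:      Reserves at CB −€239M
  Liabilities: Checkable deposits −€135M, Borrowings from CB −€104M
Change in total ECB assets = -€104 million.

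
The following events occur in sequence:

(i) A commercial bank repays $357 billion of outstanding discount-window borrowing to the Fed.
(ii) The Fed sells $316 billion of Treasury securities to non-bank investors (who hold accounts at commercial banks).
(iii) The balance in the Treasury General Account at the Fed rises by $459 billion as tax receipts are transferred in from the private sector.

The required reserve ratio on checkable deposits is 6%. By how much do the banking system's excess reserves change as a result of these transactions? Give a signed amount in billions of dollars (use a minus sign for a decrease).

-$1085.5 billion

Discount-window repayment $357 billion: reserves −$357B, deposits 0.
Asset sale (to non-banks) $316 billion: reserves −$316B, deposits −$316B.
Government account inflow $459 billion: reserves −$459B, deposits −$459B.
Totals: Δreserves = −$1132B, Δdeposits = −$775B.
Δrequired reserves = 6% × −$775B = −$46.5B.
Δexcess reserves = Δreserves − Δrequired = −$1132B − (−$46.5B) = -$1085.5 billion.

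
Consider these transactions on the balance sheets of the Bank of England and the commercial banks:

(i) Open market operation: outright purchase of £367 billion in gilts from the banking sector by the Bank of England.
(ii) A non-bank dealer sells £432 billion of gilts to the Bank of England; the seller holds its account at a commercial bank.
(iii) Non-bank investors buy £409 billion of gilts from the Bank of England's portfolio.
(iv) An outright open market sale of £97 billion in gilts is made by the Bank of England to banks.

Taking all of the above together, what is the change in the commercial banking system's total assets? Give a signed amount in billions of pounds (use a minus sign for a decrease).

OMO purchase (from banks) £367 billion: just an asset swap on bank balance sheets → 0.
Asset purchase (from non-banks) £432 billion: bank balance sheets expand → +£432B.
Asset sale (to non-banks) £409 billion: bank balance sheets shrink → −£409B.
OMO sale (to banks) £97 billion: just an asset swap on bank balance sheets → 0.
Net: 0 + 432 − 409 + 0 = +£23 billion.

+£23 billion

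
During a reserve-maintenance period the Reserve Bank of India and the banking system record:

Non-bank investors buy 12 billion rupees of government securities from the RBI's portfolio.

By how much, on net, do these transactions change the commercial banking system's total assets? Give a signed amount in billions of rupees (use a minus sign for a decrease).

Asset sale (to non-banks) 12 billion rupees: bank balance sheets shrink → −12B.

-12 billion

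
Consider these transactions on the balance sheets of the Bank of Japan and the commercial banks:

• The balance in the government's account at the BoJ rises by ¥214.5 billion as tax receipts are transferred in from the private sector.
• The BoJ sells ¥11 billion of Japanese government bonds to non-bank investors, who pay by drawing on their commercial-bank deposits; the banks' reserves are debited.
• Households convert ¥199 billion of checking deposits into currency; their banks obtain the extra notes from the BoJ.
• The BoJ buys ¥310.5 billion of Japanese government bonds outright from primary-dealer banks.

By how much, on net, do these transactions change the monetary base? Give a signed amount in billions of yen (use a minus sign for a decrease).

+¥85 billion

BoJ balance sheet:
  Assets:      Securities +¥299.5B
  Liabilities: Bank reserves −¥114B, Currency in circulation +¥199B, Government deposits +¥214.5B
Commercial banking system:
  Assets:      Reserves at CB −¥114B, Securities −¥310.5B
  Liabilities: Checkable deposits −¥424.5B
Monetary base = currency + reserves: +¥199B + (−¥114B) = +¥85 billion.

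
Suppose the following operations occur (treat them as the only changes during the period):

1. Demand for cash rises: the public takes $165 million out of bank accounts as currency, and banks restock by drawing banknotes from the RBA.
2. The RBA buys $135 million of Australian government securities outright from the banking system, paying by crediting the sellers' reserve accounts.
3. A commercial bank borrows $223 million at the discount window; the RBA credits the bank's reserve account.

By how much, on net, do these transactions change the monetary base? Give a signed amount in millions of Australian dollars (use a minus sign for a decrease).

RBA balance sheet:
  Assets:      Securities +$135M, Loans to banks +$223M
  Liabilities: Bank reserves +$193M, Currency in circulation +$165M
Monetary base = currency + reserves: +$165M + (+$193M) = +$358 million.

+$358 million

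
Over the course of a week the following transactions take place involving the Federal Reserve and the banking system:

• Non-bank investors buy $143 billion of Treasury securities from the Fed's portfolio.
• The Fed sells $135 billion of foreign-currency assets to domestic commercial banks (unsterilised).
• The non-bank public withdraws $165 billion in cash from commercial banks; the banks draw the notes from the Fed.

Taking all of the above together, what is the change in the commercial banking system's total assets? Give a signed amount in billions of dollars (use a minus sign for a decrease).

-$308 billion

Asset sale (to non-banks) $143 billion: bank balance sheets shrink → −$143B.
FX sale $135 billion: just an asset swap on bank balance sheets → 0.
Currency withdrawal $165 billion: bank balance sheets shrink → −$165B.
Net: −143 + 0 − 165 = -$308 billion.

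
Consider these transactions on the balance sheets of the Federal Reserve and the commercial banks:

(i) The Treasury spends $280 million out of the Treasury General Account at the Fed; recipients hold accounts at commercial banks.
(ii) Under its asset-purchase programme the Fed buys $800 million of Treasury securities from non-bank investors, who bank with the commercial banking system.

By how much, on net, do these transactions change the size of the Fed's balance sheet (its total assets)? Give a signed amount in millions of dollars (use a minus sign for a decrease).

+$800 million

Government spending $280 million: only the composition of liabilities changes → 0.
Asset purchase (from non-banks) $800 million: a Fed asset is acquired → +$800M.
Net: 0 + 800 = +$800 million.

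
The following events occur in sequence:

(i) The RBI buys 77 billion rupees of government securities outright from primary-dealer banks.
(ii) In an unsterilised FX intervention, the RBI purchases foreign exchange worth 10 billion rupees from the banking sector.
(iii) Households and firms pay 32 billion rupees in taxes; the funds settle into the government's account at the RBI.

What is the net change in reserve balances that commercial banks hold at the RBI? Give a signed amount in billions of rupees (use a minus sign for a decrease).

+55 billion

OMO purchase (from banks) 77 billion rupees: the RBI pays by crediting reserve accounts → +77B.
FX purchase 10 billion rupees: the RBI pays by crediting reserve accounts → +10B.
Government account inflow 32 billion rupees: funds move from bank reserves into the government account → −32B.
Net: 77 + 10 − 32 = +55 billion.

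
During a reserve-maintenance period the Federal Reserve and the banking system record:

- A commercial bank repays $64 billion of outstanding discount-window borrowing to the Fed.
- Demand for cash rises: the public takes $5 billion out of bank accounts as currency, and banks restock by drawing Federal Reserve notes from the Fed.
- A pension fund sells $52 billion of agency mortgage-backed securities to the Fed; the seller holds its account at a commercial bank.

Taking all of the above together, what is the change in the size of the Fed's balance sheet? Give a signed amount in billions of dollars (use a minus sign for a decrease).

Discount-window repayment $64 billion: a Fed asset is shed → −$64B.
Currency withdrawal $5 billion: only the composition of liabilities changes → 0.
Asset purchase (from non-banks) $52 billion: a Fed asset is acquired → +$52B.
Net: −64 + 0 + 52 = -$12 billion.

-$12 billion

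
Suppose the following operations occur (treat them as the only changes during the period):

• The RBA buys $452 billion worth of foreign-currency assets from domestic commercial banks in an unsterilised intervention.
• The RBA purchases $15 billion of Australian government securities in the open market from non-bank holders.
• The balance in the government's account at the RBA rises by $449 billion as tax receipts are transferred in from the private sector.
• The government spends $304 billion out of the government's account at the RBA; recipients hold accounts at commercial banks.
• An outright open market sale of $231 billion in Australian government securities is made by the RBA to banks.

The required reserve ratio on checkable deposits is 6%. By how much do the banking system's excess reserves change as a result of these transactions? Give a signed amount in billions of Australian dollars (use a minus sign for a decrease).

+$98.8 billion

FX purchase $452 billion: reserves +$452B, deposits 0.
Asset purchase (from non-banks) $15 billion: reserves +$15B, deposits +$15B.
Government account inflow $449 billion: reserves −$449B, deposits −$449B.
Government spending $304 billion: reserves +$304B, deposits +$304B.
OMO sale (to banks) $231 billion: reserves −$231B, deposits 0.
Totals: Δreserves = +$91B, Δdeposits = −$130B.
Δrequired reserves = 6% × −$130B = −$7.8B.
Δexcess reserves = Δreserves − Δrequired = +$91B − (−$7.8B) = +$98.8 billion.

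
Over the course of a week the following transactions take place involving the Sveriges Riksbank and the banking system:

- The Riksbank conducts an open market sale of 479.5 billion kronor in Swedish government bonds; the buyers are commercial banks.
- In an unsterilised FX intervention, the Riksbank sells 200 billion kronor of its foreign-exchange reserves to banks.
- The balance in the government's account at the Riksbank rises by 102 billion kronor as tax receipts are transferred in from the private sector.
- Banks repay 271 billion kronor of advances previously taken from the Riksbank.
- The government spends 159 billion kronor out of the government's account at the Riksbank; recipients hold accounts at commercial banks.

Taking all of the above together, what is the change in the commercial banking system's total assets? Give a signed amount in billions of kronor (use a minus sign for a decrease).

OMO sale (to banks) 479.5 billion kronor: just an asset swap on bank balance sheets → 0.
FX sale 200 billion kronor: just an asset swap on bank balance sheets → 0.
Government account inflow 102 billion kronor: bank balance sheets shrink → −102B.
Discount-window repayment 271 billion kronor: bank balance sheets shrink → −271B.
Government spending 159 billion kronor: bank balance sheets expand → +159B.
Net: 0 + 0 − 102 − 271 + 159 = -214 billion.

-214 billion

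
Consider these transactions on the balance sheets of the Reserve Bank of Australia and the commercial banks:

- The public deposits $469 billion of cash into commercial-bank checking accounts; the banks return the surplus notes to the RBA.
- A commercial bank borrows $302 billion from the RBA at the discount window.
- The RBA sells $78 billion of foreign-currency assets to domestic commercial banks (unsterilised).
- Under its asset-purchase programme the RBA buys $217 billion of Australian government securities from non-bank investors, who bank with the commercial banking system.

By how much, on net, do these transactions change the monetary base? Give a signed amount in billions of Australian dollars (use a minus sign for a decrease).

Currency deposit $469 billion: just a shift between currency and reserves — both are base money → 0.
Discount-window loan $302 billion: RBA balance sheet expands → +$302B.
FX sale $78 billion: RBA balance sheet contracts → −$78B.
Asset purchase (from non-banks) $217 billion: RBA balance sheet expands → +$217B.
Net: 0 + 302 − 78 + 217 = +$441 billion.

+$441 billion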